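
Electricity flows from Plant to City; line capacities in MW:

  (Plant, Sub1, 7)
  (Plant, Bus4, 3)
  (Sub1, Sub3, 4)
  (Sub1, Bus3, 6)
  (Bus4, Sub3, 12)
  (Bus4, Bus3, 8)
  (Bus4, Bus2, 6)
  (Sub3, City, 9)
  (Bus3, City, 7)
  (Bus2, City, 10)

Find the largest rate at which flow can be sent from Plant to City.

10

Augment Plant→Sub1→Sub3→City: bottleneck 4, flow now 4.
Augment Plant→Sub1→Bus3→City: bottleneck 3, flow now 7.
Augment Plant→Bus4→Sub3→City: bottleneck 3, flow now 10.
No augmenting path remains; maximum flow = 10.
In the residual graph, reachable from Plant: {Plant}.
Min-cut edges: Plant→Sub1 (7), Plant→Bus4 (3); capacity 7 + 3 = 10.
This cut is saturated, so no flow can exceed 10.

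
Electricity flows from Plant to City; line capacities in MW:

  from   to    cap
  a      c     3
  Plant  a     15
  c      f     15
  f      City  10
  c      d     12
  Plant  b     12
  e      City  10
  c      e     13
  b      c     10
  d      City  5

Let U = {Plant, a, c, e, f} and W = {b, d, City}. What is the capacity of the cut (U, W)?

44

Edges leaving {Plant, a, c, e, f}: Plant→b (12), c→d (12), e→City (10), f→City (10).
Cut capacity = 12 + 12 + 10 + 10 = 44.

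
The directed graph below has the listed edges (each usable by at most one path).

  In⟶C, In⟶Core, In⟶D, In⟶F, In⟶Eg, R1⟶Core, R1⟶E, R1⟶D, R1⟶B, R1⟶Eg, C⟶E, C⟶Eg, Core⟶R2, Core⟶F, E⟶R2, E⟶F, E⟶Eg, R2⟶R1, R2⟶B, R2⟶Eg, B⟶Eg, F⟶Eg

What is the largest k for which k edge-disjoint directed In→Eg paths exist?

4

Assign every edge capacity 1; by Menger, the answer equals the max flow.
Path In→Eg (+1); total 1.
Path In→C→Eg (+1); total 2.
Path In→F→Eg (+1); total 3.
Path In→Core→R2→Eg (+1); total 4.
No residual In→Eg path; max flow = 4.
Certifying cut of size 4: {In→C, In→Core, In→Eg, In→F}.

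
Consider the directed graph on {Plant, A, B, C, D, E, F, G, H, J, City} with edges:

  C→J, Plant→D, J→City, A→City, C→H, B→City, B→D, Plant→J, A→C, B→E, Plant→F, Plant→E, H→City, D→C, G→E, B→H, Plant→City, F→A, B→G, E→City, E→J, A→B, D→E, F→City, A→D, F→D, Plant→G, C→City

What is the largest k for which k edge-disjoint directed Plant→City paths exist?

Assign every edge capacity 1; by Menger, the answer equals the max flow.
Path Plant→City (+1); total 1.
Path Plant→E→City (+1); total 2.
Path Plant→F→City (+1); total 3.
Path Plant→J→City (+1); total 4.
Path Plant→D→C→City (+1); total 5.
No residual Plant→City path; max flow = 5.
Certifying cut of size 5: {E→City, J→City, Plant→City, Plant→D, Plant→F}.

5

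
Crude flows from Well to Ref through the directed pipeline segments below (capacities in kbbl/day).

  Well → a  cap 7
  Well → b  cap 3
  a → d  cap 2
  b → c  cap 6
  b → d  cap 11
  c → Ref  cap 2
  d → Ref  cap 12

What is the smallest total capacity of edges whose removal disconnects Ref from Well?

5

Augment Well→a→d→Ref: bottleneck 2, flow now 2.
Augment Well→b→c→Ref: bottleneck 2, flow now 4.
Augment Well→b→d→Ref: bottleneck 1, flow now 5.
No augmenting path remains; maximum flow = 5.
By max-flow min-cut, the minimum cut capacity equals the max flow.
In the residual graph, reachable from Well: {Well, a}.
Min-cut edges: Well→b (3), a→d (2); capacity 3 + 2 = 5.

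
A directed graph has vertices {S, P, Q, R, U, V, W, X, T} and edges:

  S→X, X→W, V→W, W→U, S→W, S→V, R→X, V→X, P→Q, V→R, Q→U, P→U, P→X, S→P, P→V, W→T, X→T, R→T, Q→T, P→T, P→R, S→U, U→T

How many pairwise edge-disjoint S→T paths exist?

Assign every edge capacity 1; by Menger, the answer equals the max flow.
Path S→P→T (+1); total 1.
Path S→U→T (+1); total 2.
Path S→W→T (+1); total 3.
Path S→X→T (+1); total 4.
Path S→V→R→T (+1); total 5.
No residual S→T path; max flow = 5.
Certifying cut of size 5: {S→P, S→U, S→V, S→W, S→X}.

5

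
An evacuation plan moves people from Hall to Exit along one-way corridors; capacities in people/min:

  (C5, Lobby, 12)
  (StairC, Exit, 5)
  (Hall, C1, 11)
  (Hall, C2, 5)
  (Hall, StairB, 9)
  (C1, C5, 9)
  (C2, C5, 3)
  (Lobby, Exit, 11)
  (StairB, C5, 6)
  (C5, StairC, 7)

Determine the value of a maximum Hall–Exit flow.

16

Augment Hall→StairB→C5→StairC→Exit: bottleneck 5, flow now 5.
Augment Hall→StairB→C5→Lobby→Exit: bottleneck 1, flow now 6.
Augment Hall→C1→C5→Lobby→Exit: bottleneck 9, flow now 15.
Augment Hall→C2→C5→Lobby→Exit: bottleneck 1, flow now 16.
No augmenting path remains; maximum flow = 16.
In the residual graph, reachable from Hall: {Hall, StairB, C1, C2, C5, StairC, Lobby}.
Min-cut edges: StairC→Exit (5), Lobby→Exit (11); capacity 5 + 11 = 16.
This cut is saturated, so no flow can exceed 16.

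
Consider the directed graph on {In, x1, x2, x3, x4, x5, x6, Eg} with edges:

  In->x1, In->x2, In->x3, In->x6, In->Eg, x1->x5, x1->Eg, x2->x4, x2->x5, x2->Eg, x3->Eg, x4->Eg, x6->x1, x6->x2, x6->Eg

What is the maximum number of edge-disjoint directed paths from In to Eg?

Assign every edge capacity 1; by Menger, the answer equals the max flow.
Path In→Eg (+1); total 1.
Path In→x1→Eg (+1); total 2.
Path In→x2→Eg (+1); total 3.
Path In→x3→Eg (+1); total 4.
Path In→x6→Eg (+1); total 5.
No residual In→Eg path; max flow = 5.
Certifying cut of size 5: {In→Eg, In→x1, In→x2, In→x3, In→x6}.

5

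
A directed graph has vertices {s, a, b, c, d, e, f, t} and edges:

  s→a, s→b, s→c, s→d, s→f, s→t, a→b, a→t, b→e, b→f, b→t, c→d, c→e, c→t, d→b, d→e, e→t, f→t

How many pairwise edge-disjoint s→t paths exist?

Assign every edge capacity 1; by Menger, the answer equals the max flow.
Path s→t (+1); total 1.
Path s→a→t (+1); total 2.
Path s→b→t (+1); total 3.
Path s→c→t (+1); total 4.
Path s→f→t (+1); total 5.
Path s→d→e→t (+1); total 6.
No residual s→t path; max flow = 6.
Certifying cut of size 6: {s→a, s→b, s→c, s→d, s→f, s→t}.

6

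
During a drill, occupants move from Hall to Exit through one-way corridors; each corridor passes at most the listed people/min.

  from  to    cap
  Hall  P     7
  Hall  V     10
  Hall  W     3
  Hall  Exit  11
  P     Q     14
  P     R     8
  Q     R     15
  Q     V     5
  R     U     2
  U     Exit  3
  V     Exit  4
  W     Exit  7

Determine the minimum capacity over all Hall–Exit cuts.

Augment Hall→Exit: bottleneck 11, flow now 11.
Augment Hall→V→Exit: bottleneck 4, flow now 15.
Augment Hall→W→Exit: bottleneck 3, flow now 18.
Augment Hall→P→R→U→Exit: bottleneck 2, flow now 20.
No augmenting path remains; maximum flow = 20.
By max-flow min-cut, the minimum cut capacity equals the max flow.
In the residual graph, reachable from Hall: {Hall, P, Q, R, V}.
Min-cut edges: Hall→W (3), Hall→Exit (11), R→U (2), V→Exit (4); capacity 3 + 11 + 2 + 4 = 20.

20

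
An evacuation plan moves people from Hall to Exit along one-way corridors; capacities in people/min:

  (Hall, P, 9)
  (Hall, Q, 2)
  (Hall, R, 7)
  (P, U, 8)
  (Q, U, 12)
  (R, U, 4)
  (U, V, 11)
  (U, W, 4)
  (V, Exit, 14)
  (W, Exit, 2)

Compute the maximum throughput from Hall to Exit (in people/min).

Augment Hall→P→U→V→Exit: bottleneck 8, flow now 8.
Augment Hall→Q→U→V→Exit: bottleneck 2, flow now 10.
Augment Hall→R→U→V→Exit: bottleneck 1, flow now 11.
Augment Hall→R→U→W→Exit: bottleneck 2, flow now 13.
No augmenting path remains; maximum flow = 13.
In the residual graph, reachable from Hall: {Hall, P, Q, R, U, W}.
Min-cut edges: U→V (11), W→Exit (2); capacity 11 + 2 = 13.
This cut is saturated, so no flow can exceed 13.

13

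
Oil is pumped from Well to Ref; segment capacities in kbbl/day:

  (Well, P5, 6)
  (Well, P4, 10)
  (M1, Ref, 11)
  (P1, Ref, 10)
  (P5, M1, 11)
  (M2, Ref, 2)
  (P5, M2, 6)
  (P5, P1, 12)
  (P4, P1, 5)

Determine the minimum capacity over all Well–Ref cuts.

Augment Well→P5→M2→Ref: bottleneck 2, flow now 2.
Augment Well→P5→P1→Ref: bottleneck 4, flow now 6.
Augment Well→P4→P1→Ref: bottleneck 5, flow now 11.
No augmenting path remains; maximum flow = 11.
By max-flow min-cut, the minimum cut capacity equals the max flow.
In the residual graph, reachable from Well: {Well, P4}.
Min-cut edges: Well→P5 (6), P4→P1 (5); capacity 6 + 5 = 11.

11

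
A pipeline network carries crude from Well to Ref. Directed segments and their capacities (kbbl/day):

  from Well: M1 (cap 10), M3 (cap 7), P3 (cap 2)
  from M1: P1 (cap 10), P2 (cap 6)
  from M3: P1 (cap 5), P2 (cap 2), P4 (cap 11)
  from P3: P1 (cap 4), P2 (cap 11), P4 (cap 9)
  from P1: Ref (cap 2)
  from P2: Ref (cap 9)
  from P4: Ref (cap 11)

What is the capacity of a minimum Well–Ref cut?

17

Augment Well→M1→P1→Ref: bottleneck 2, flow now 2.
Augment Well→M1→P2→Ref: bottleneck 6, flow now 8.
Augment Well→M3→P2→Ref: bottleneck 2, flow now 10.
Augment Well→M3→P4→Ref: bottleneck 5, flow now 15.
Augment Well→P3→P2→Ref: bottleneck 1, flow now 16.
Augment Well→P3→P4→Ref: bottleneck 1, flow now 17.
No augmenting path remains; maximum flow = 17.
By max-flow min-cut, the minimum cut capacity equals the max flow.
In the residual graph, reachable from Well: {Well, M1, P1}.
Min-cut edges: Well→M3 (7), Well→P3 (2), M1→P2 (6), P1→Ref (2); capacity 7 + 2 + 6 + 2 = 17.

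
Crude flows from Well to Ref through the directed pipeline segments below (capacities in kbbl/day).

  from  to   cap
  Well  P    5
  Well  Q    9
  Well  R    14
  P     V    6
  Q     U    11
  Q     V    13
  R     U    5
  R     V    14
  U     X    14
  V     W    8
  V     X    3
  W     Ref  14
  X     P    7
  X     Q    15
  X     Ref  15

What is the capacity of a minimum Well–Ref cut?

Augment Well→P→V→W→Ref: bottleneck 5, flow now 5.
Augment Well→Q→U→X→Ref: bottleneck 9, flow now 14.
Augment Well→R→U→X→Ref: bottleneck 5, flow now 19.
Augment Well→R→V→W→Ref: bottleneck 3, flow now 22.
Augment Well→R→V→X→Ref: bottleneck 1, flow now 23.
No augmenting path remains; maximum flow = 23.
By max-flow min-cut, the minimum cut capacity equals the max flow.
In the residual graph, reachable from Well: {Well, P, Q, R, U, V, X}.
Min-cut edges: V→W (8), X→Ref (15); capacity 8 + 15 = 23.

23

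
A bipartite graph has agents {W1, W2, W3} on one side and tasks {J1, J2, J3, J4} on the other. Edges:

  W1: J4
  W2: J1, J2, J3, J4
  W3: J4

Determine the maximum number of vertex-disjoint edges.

Unit-capacity flow: source→left, listed edges, right→sink; max matching = max flow.
Augmenting path W1→J4 (+1); matched 1.
Augmenting path W2→J1 (+1); matched 2.
No augmenting path remains; maximum matching = 2.
König certificate: {W2, J4} is a vertex cover of size 2 (every listed pair touches it), so no matching can be larger.

2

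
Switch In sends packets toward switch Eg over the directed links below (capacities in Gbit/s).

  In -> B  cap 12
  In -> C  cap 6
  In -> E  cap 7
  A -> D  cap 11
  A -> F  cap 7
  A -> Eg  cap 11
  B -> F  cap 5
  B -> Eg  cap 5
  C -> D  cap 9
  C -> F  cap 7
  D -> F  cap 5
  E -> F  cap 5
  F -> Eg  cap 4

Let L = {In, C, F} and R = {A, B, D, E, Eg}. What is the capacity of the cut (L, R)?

Edges leaving {In, C, F}: In→B (12), In→E (7), C→D (9), F→Eg (4).
Cut capacity = 12 + 7 + 9 + 4 = 32.

32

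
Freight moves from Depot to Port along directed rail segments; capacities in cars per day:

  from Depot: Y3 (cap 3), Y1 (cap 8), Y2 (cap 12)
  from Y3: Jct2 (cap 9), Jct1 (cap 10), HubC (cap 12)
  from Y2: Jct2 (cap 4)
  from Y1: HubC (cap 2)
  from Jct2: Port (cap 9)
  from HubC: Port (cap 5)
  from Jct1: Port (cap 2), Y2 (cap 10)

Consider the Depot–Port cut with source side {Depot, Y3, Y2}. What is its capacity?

Edges leaving {Depot, Y3, Y2}: Depot→Y1 (8), Y3→Jct2 (9), Y3→HubC (12), Y3→Jct1 (10), Y2→Jct2 (4).
Cut capacity = 8 + 9 + 12 + 10 + 4 = 43.

43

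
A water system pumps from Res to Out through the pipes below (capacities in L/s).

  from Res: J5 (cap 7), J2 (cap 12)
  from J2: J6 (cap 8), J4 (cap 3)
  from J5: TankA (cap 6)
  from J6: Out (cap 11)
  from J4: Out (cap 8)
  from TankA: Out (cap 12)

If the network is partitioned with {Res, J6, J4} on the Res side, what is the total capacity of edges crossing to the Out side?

Edges leaving {Res, J6, J4}: Res→J2 (12), Res→J5 (7), J6→Out (11), J4→Out (8).
Cut capacity = 12 + 7 + 11 + 8 = 38.

38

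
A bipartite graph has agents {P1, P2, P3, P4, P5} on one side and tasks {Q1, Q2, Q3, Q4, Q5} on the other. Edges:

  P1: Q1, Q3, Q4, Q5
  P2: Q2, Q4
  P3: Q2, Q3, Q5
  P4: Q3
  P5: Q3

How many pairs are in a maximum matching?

4

Unit-capacity flow: source→left, listed edges, right→sink; max matching = max flow.
Augmenting path P1→Q1 (+1); matched 1.
Augmenting path P2→Q2 (+1); matched 2.
Augmenting path P3→Q3 (+1); matched 3.
Augmenting path P4→Q3→P3→Q5 (+1); matched 4.
No augmenting path remains; maximum matching = 4.
König certificate: {P1, P2, P3, Q3} is a vertex cover of size 4 (every listed pair touches it), so no matching can be larger.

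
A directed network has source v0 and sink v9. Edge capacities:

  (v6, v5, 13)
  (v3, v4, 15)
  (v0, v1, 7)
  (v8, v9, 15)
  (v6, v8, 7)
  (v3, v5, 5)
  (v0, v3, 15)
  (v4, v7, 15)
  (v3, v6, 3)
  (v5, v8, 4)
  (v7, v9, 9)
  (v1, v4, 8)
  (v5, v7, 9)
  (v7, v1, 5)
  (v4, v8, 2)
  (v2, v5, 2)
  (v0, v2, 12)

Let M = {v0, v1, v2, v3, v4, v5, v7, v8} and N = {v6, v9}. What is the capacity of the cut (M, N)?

27

Edges leaving {v0, v1, v2, v3, v4, v5, v7, v8}: v3→v6 (3), v7→v9 (9), v8→v9 (15).
Cut capacity = 3 + 9 + 15 = 27.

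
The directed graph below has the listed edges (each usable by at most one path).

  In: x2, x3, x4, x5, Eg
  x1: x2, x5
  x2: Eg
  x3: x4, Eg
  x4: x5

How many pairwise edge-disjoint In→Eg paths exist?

3

Assign every edge capacity 1; by Menger, the answer equals the max flow.
Path In→Eg (+1); total 1.
Path In→x2→Eg (+1); total 2.
Path In→x3→Eg (+1); total 3.
No residual In→Eg path; max flow = 3.
Certifying cut of size 3: {In→Eg, In→x2, In→x3}.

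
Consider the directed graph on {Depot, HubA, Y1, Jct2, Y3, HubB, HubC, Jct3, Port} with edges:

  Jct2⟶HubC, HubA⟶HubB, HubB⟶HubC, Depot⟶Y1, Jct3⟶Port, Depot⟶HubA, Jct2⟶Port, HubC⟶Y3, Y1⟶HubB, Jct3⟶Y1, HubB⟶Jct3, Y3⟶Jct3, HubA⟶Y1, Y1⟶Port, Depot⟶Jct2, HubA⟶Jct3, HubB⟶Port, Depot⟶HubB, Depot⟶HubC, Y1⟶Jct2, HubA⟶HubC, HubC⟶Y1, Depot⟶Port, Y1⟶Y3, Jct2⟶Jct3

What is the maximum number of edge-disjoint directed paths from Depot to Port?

Assign every edge capacity 1; by Menger, the answer equals the max flow.
Path Depot→Port (+1); total 1.
Path Depot→Y1→Port (+1); total 2.
Path Depot→Jct2→Port (+1); total 3.
Path Depot→HubB→Port (+1); total 4.
Path Depot→HubA→Jct3→Port (+1); total 5.
No residual Depot→Port path; max flow = 5.
Certifying cut of size 5: {Depot→Port, HubB→Port, Jct2→Port, Jct3→Port, Y1→Port}.

5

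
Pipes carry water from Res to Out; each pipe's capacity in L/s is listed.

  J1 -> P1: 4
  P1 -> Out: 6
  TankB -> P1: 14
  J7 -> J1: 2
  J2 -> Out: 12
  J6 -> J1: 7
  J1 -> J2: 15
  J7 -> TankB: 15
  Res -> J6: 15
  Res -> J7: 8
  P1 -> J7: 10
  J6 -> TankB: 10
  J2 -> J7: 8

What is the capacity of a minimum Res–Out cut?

15

Augment Res→J7→J1→P1→Out: bottleneck 2, flow now 2.
Augment Res→J7→TankB→P1→Out: bottleneck 4, flow now 6.
Augment Res→J6→J1→J2→Out: bottleneck 7, flow now 13.
Augment Res→J7→TankB→P1→J1→J2→Out: bottleneck 2, flow now 15. (uses reverse residual edge)
No augmenting path remains; maximum flow = 15.
By max-flow min-cut, the minimum cut capacity equals the max flow.
In the residual graph, reachable from Res: {Res, J7, J6, TankB, P1}.
Min-cut edges: J7→J1 (2), J6→J1 (7), P1→Out (6); capacity 2 + 7 + 6 = 15.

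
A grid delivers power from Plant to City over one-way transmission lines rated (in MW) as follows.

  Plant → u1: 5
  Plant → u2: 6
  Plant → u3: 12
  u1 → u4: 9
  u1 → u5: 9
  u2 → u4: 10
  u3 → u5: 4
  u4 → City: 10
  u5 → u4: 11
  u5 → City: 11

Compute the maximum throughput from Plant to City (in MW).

15

Augment Plant→u1→u4→City: bottleneck 5, flow now 5.
Augment Plant→u2→u4→City: bottleneck 5, flow now 10.
Augment Plant→u3→u5→City: bottleneck 4, flow now 14.
Augment Plant→u2→u4→u1→u5→City: bottleneck 1, flow now 15. (uses reverse residual edge)
No augmenting path remains; maximum flow = 15.
In the residual graph, reachable from Plant: {Plant, u3}.
Min-cut edges: Plant→u1 (5), Plant→u2 (6), u3→u5 (4); capacity 5 + 6 + 4 = 15.
This cut is saturated, so no flow can exceed 15.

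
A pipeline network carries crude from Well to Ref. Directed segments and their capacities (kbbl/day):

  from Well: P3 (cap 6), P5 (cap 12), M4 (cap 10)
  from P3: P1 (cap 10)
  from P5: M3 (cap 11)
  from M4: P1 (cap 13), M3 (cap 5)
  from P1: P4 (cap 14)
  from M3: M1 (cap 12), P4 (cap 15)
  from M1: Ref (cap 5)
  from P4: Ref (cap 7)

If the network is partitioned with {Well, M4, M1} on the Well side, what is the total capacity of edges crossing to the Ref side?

Edges leaving {Well, M4, M1}: Well→P3 (6), Well→P5 (12), M4→P1 (13), M4→M3 (5), M1→Ref (5).
Cut capacity = 6 + 12 + 13 + 5 + 5 = 41.

41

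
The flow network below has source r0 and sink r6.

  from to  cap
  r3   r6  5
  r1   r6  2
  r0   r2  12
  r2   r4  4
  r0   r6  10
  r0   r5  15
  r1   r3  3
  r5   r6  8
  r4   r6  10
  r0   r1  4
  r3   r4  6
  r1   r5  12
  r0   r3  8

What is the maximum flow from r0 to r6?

34

Augment r0→r6: bottleneck 10, flow now 10.
Augment r0→r1→r6: bottleneck 2, flow now 12.
Augment r0→r3→r6: bottleneck 5, flow now 17.
Augment r0→r5→r6: bottleneck 8, flow now 25.
Augment r0→r2→r4→r6: bottleneck 4, flow now 29.
Augment r0→r3→r4→r6: bottleneck 3, flow now 32.
Augment r0→r1→r3→r4→r6: bottleneck 2, flow now 34.
No augmenting path remains; maximum flow = 34.
In the residual graph, reachable from r0: {r0, r2, r5}.
Min-cut edges: r0→r1 (4), r0→r3 (8), r0→r6 (10), r2→r4 (4), r5→r6 (8); capacity 4 + 8 + 10 + 4 + 8 = 34.
This cut is saturated, so no flow can exceed 34.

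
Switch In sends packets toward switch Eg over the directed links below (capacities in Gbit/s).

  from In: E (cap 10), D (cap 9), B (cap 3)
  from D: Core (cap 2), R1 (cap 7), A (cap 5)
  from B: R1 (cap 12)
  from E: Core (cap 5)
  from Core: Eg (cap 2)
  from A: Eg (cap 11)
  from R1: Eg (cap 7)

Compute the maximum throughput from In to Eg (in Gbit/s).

Augment In→D→Core→Eg: bottleneck 2, flow now 2.
Augment In→D→A→Eg: bottleneck 5, flow now 7.
Augment In→D→R1→Eg: bottleneck 2, flow now 9.
Augment In→B→R1→Eg: bottleneck 3, flow now 12.
Augment In→E→Core→D→R1→Eg: bottleneck 2, flow now 14. (uses reverse residual edge)
No augmenting path remains; maximum flow = 14.
In the residual graph, reachable from In: {In, E, Core}.
Min-cut edges: In→D (9), In→B (3), Core→Eg (2); capacity 9 + 3 + 2 = 14.
This cut is saturated, so no flow can exceed 14.

14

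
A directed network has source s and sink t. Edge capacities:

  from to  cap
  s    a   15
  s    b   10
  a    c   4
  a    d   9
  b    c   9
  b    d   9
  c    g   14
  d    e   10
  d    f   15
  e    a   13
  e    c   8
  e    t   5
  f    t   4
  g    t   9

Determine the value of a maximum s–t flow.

Augment s→a→c→g→t: bottleneck 4, flow now 4.
Augment s→a→d→e→t: bottleneck 5, flow now 9.
Augment s→a→d→f→t: bottleneck 4, flow now 13.
Augment s→b→c→g→t: bottleneck 5, flow now 18.
No augmenting path remains; maximum flow = 18.
In the residual graph, reachable from s: {s, a, b, c, d, e, f, g}.
Min-cut edges: e→t (5), f→t (4), g→t (9); capacity 5 + 4 + 9 = 18.
This cut is saturated, so no flow can exceed 18.

18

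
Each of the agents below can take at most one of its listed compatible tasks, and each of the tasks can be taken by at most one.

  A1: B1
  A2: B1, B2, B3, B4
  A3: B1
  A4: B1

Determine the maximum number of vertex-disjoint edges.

2

Unit-capacity flow: source→left, listed edges, right→sink; max matching = max flow.
Augmenting path A1→B1 (+1); matched 1.
Augmenting path A2→B2 (+1); matched 2.
No augmenting path remains; maximum matching = 2.
König certificate: {A2, B1} is a vertex cover of size 2 (every listed pair touches it), so no matching can be larger.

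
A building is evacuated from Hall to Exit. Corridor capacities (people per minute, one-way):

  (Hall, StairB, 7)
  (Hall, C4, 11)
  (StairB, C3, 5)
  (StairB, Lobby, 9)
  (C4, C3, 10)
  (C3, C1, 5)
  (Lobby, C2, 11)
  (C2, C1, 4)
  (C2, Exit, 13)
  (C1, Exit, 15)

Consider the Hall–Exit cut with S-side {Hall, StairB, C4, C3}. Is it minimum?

No — its capacity is 14, but the minimum cut has capacity 12.

Given cut capacity: 9 + 5 = 14.
Augment Hall→StairB→C3→C1→Exit: bottleneck 5, flow now 5.
Augment Hall→StairB→Lobby→C2→Exit: bottleneck 2, flow now 7.
Augment Hall→C4→C3→StairB→Lobby→C2→Exit: bottleneck 5, flow now 12. (uses reverse residual edge)
No augmenting path remains; maximum flow = 12.
In the residual graph, reachable from Hall: {Hall, C4, C3}.
Min-cut edges: Hall→StairB (7), C3→C1 (5); capacity 7 + 5 = 12.
Cut capacity 14 exceeds the max flow 12, so it is not minimum.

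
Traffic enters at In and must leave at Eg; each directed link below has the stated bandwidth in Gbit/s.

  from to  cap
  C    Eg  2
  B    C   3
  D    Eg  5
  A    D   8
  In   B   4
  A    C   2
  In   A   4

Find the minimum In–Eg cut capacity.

Augment In→A→C→Eg: bottleneck 2, flow now 2.
Augment In→A→D→Eg: bottleneck 2, flow now 4.
Augment In→B→C→A→D→Eg: bottleneck 2, flow now 6. (uses reverse residual edge)
No augmenting path remains; maximum flow = 6.
By max-flow min-cut, the minimum cut capacity equals the max flow.
In the residual graph, reachable from In: {In, B, C}.
Min-cut edges: In→A (4), C→Eg (2); capacity 4 + 2 = 6.

6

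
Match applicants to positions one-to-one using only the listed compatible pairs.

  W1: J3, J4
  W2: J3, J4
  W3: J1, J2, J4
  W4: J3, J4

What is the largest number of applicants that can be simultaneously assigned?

3

Unit-capacity flow: source→left, listed edges, right→sink; max matching = max flow.
Augmenting path W1→J3 (+1); matched 1.
Augmenting path W2→J4 (+1); matched 2.
Augmenting path W3→J1 (+1); matched 3.
No augmenting path remains; maximum matching = 3.
König certificate: {W3, J3, J4} is a vertex cover of size 3 (every listed pair touches it), so no matching can be larger.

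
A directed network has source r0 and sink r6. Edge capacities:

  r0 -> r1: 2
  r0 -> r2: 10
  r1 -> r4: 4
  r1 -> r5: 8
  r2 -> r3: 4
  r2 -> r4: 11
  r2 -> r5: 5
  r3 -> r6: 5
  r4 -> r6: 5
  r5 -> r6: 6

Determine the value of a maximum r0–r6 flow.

12

Augment r0→r1→r4→r6: bottleneck 2, flow now 2.
Augment r0→r2→r3→r6: bottleneck 4, flow now 6.
Augment r0→r2→r4→r6: bottleneck 3, flow now 9.
Augment r0→r2→r5→r6: bottleneck 3, flow now 12.
No augmenting path remains; maximum flow = 12.
In the residual graph, reachable from r0: {r0}.
Min-cut edges: r0→r1 (2), r0→r2 (10); capacity 2 + 10 = 12.
This cut is saturated, so no flow can exceed 12.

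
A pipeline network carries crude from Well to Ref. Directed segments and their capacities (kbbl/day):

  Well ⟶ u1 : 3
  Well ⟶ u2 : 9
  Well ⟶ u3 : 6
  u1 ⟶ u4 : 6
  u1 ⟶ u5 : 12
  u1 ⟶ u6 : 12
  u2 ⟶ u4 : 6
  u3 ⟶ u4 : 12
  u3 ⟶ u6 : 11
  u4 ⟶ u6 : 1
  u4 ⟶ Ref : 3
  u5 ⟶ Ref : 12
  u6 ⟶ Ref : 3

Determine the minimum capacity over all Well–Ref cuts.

Augment Well→u1→u4→Ref: bottleneck 3, flow now 3.
Augment Well→u3→u6→Ref: bottleneck 3, flow now 6.
Augment Well→u2→u4→u1→u5→Ref: bottleneck 3, flow now 9. (uses reverse residual edge)
No augmenting path remains; maximum flow = 9.
By max-flow min-cut, the minimum cut capacity equals the max flow.
In the residual graph, reachable from Well: {Well, u2, u3, u4, u6}.
Min-cut edges: Well→u1 (3), u4→Ref (3), u6→Ref (3); capacity 3 + 3 + 3 = 9.

9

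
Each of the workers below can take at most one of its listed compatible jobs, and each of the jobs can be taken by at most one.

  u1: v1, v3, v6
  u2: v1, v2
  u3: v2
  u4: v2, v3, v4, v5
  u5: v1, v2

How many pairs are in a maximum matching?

Unit-capacity flow: source→left, listed edges, right→sink; max matching = max flow.
Augmenting path u1→v1 (+1); matched 1.
Augmenting path u2→v2 (+1); matched 2.
Augmenting path u4→v3 (+1); matched 3.
Augmenting path u5→v1→u1→v6 (+1); matched 4.
No augmenting path remains; maximum matching = 4.
König certificate: {u1, u4, v1, v2} is a vertex cover of size 4 (every listed pair touches it), so no matching can be larger.

4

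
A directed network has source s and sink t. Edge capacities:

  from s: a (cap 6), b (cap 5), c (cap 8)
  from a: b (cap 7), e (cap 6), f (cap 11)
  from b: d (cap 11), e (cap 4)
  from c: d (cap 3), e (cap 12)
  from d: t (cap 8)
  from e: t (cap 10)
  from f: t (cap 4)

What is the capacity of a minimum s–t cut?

Augment s→a→e→t: bottleneck 6, flow now 6.
Augment s→b→d→t: bottleneck 5, flow now 11.
Augment s→c→d→t: bottleneck 3, flow now 14.
Augment s→c→e→t: bottleneck 4, flow now 18.
Augment s→c→e→a→f→t: bottleneck 1, flow now 19. (uses reverse residual edge)
No augmenting path remains; maximum flow = 19.
By max-flow min-cut, the minimum cut capacity equals the max flow.
In the residual graph, reachable from s: {s}.
Min-cut edges: s→a (6), s→b (5), s→c (8); capacity 6 + 5 + 8 = 19.

19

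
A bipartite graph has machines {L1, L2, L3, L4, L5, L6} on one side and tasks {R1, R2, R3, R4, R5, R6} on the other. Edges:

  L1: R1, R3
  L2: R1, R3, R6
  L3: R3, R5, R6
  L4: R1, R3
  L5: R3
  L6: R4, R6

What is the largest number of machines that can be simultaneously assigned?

5

Unit-capacity flow: source→left, listed edges, right→sink; max matching = max flow.
Augmenting path L1→R1 (+1); matched 1.
Augmenting path L2→R3 (+1); matched 2.
Augmenting path L3→R5 (+1); matched 3.
Augmenting path L6→R4 (+1); matched 4.
Augmenting path L4→R3→L2→R6 (+1); matched 5.
No augmenting path remains; maximum matching = 5.
König certificate: {L2, L3, L6, R1, R3} is a vertex cover of size 5 (every listed pair touches it), so no matching can be larger.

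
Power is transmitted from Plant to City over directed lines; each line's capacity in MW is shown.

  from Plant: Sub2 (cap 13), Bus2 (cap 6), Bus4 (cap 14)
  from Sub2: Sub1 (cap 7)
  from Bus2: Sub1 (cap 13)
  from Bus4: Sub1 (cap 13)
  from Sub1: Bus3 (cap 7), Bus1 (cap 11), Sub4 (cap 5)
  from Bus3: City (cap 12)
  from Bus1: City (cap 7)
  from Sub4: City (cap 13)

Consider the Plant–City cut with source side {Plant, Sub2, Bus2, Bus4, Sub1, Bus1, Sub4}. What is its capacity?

Edges leaving {Plant, Sub2, Bus2, Bus4, Sub1, Bus1, Sub4}: Sub1→Bus3 (7), Bus1→City (7), Sub4→City (13).
Cut capacity = 7 + 7 + 13 = 27.

27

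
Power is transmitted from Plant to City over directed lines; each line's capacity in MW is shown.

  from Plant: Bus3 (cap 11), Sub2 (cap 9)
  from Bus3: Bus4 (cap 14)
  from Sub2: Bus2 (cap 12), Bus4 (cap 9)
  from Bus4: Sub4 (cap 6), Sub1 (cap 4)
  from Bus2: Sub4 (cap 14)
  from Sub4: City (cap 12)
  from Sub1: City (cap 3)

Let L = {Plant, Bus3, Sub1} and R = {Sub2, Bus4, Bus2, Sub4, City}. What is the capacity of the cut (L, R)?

Edges leaving {Plant, Bus3, Sub1}: Plant→Sub2 (9), Bus3→Bus4 (14), Sub1→City (3).
Cut capacity = 9 + 14 + 3 = 26.

26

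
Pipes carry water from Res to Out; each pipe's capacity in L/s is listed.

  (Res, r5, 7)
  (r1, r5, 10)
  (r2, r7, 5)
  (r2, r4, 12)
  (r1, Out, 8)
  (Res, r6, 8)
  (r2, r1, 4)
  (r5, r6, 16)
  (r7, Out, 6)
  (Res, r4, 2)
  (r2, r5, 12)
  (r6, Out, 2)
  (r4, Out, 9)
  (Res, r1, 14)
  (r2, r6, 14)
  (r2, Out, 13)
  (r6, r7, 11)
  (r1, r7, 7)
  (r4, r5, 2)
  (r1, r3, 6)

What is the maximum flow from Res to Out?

Augment Res→r1→Out: bottleneck 8, flow now 8.
Augment Res→r4→Out: bottleneck 2, flow now 10.
Augment Res→r6→Out: bottleneck 2, flow now 12.
Augment Res→r1→r7→Out: bottleneck 6, flow now 18.
No augmenting path remains; maximum flow = 18.
In the residual graph, reachable from Res: {Res, r1, r3, r5, r6, r7}.
Min-cut edges: Res→r4 (2), r1→Out (8), r6→Out (2), r7→Out (6); capacity 2 + 8 + 2 + 6 = 18.
This cut is saturated, so no flow can exceed 18.

18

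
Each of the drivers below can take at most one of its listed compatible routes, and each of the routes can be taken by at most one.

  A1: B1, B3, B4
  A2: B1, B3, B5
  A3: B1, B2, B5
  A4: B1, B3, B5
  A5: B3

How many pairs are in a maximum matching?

Unit-capacity flow: source→left, listed edges, right→sink; max matching = max flow.
Augmenting path A1→B1 (+1); matched 1.
Augmenting path A2→B3 (+1); matched 2.
Augmenting path A3→B2 (+1); matched 3.
Augmenting path A4→B5 (+1); matched 4.
Augmenting path A5→B3→A2→B1→A1→B4 (+1); matched 5.
No augmenting path remains; maximum matching = 5.
König certificate: {A1, A2, A3, A4, A5} is a vertex cover of size 5 (every listed pair touches it), so no matching can be larger.

5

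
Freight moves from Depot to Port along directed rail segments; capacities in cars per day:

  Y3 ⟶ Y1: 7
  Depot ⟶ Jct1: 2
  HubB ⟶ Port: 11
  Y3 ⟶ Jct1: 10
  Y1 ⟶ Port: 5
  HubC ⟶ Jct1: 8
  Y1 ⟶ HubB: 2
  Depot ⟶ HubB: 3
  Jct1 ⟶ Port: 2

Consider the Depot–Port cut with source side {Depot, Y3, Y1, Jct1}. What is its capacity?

Edges leaving {Depot, Y3, Y1, Jct1}: Depot→HubB (3), Y1→HubB (2), Y1→Port (5), Jct1→Port (2).
Cut capacity = 3 + 2 + 5 + 2 = 12.

12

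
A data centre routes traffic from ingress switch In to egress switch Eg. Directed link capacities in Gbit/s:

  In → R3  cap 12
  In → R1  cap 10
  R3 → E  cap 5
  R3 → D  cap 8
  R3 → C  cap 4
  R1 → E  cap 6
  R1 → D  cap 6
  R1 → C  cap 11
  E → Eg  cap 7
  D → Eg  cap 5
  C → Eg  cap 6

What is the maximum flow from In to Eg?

Augment In→R3→E→Eg: bottleneck 5, flow now 5.
Augment In→R3→D→Eg: bottleneck 5, flow now 10.
Augment In→R3→C→Eg: bottleneck 2, flow now 12.
Augment In→R1→E→Eg: bottleneck 2, flow now 14.
Augment In→R1→C→Eg: bottleneck 4, flow now 18.
No augmenting path remains; maximum flow = 18.
In the residual graph, reachable from In: {In, R3, R1, E, D, C}.
Min-cut edges: E→Eg (7), D→Eg (5), C→Eg (6); capacity 7 + 5 + 6 = 18.
This cut is saturated, so no flow can exceed 18.

18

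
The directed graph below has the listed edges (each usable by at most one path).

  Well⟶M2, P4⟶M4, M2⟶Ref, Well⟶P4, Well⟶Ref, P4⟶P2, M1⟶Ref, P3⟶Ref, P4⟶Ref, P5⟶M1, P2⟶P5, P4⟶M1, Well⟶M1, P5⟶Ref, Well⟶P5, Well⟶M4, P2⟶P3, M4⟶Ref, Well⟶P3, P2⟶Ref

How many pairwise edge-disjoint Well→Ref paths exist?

7

Assign every edge capacity 1; by Menger, the answer equals the max flow.
Path Well→Ref (+1); total 1.
Path Well→M2→Ref (+1); total 2.
Path Well→P4→Ref (+1); total 3.
Path Well→M4→Ref (+1); total 4.
Path Well→P5→Ref (+1); total 5.
Path Well→M1→Ref (+1); total 6.
Path Well→P3→Ref (+1); total 7.
No residual Well→Ref path; max flow = 7.
Certifying cut of size 7: {Well→M1, Well→M2, Well→M4, Well→P3, Well→P4, Well→P5, Well→Ref}.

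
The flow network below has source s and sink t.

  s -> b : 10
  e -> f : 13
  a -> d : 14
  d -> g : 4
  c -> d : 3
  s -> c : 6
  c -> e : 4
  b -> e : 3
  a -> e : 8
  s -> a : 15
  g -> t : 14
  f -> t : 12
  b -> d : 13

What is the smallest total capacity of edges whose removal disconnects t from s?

16

Augment s→a→d→g→t: bottleneck 4, flow now 4.
Augment s→a→e→f→t: bottleneck 8, flow now 12.
Augment s→b→e→f→t: bottleneck 3, flow now 15.
Augment s→c→e→f→t: bottleneck 1, flow now 16.
No augmenting path remains; maximum flow = 16.
By max-flow min-cut, the minimum cut capacity equals the max flow.
In the residual graph, reachable from s: {s, a, b, c, d, e, f}.
Min-cut edges: d→g (4), f→t (12); capacity 4 + 12 = 16.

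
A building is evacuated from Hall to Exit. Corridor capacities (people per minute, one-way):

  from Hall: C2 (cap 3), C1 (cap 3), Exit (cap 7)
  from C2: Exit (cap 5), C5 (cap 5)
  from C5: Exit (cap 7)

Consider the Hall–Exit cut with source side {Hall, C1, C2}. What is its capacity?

17

Edges leaving {Hall, C1, C2}: Hall→Exit (7), C2→C5 (5), C2→Exit (5).
Cut capacity = 7 + 5 + 5 = 17.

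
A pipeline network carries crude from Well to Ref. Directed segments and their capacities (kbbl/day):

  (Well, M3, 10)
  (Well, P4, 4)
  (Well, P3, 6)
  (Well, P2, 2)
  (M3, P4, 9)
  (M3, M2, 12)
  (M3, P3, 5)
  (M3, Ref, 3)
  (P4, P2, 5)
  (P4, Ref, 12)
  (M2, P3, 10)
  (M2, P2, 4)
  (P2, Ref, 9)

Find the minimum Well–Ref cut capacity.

16

Augment Well→M3→Ref: bottleneck 3, flow now 3.
Augment Well→P4→Ref: bottleneck 4, flow now 7.
Augment Well→P2→Ref: bottleneck 2, flow now 9.
Augment Well→M3→P4→Ref: bottleneck 7, flow now 16.
No augmenting path remains; maximum flow = 16.
By max-flow min-cut, the minimum cut capacity equals the max flow.
In the residual graph, reachable from Well: {Well, P3}.
Min-cut edges: Well→M3 (10), Well→P4 (4), Well→P2 (2); capacity 10 + 4 + 2 = 16.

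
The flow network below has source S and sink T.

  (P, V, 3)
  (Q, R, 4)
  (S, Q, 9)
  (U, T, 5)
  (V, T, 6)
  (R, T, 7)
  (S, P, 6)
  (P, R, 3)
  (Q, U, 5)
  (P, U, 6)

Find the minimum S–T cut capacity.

15

Augment S→P→R→T: bottleneck 3, flow now 3.
Augment S→P→U→T: bottleneck 3, flow now 6.
Augment S→Q→R→T: bottleneck 4, flow now 10.
Augment S→Q→U→T: bottleneck 2, flow now 12.
Augment S→Q→U→P→V→T: bottleneck 3, flow now 15. (uses reverse residual edge)
No augmenting path remains; maximum flow = 15.
By max-flow min-cut, the minimum cut capacity equals the max flow.
In the residual graph, reachable from S: {S}.
Min-cut edges: S→P (6), S→Q (9); capacity 6 + 9 = 15.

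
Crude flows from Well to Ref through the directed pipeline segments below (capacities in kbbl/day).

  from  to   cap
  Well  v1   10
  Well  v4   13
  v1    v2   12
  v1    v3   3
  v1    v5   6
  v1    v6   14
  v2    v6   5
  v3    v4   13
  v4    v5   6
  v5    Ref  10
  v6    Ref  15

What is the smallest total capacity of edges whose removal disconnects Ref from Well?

16

Augment Well→v1→v5→Ref: bottleneck 6, flow now 6.
Augment Well→v1→v6→Ref: bottleneck 4, flow now 10.
Augment Well→v4→v5→Ref: bottleneck 4, flow now 14.
Augment Well→v4→v5→v1→v6→Ref: bottleneck 2, flow now 16. (uses reverse residual edge)
No augmenting path remains; maximum flow = 16.
By max-flow min-cut, the minimum cut capacity equals the max flow.
In the residual graph, reachable from Well: {Well, v4}.
Min-cut edges: Well→v1 (10), v4→v5 (6); capacity 10 + 6 = 16.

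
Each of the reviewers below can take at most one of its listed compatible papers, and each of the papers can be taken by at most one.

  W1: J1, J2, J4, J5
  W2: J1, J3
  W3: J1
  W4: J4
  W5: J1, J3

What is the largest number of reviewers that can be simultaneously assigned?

Unit-capacity flow: source→left, listed edges, right→sink; max matching = max flow.
Augmenting path W1→J1 (+1); matched 1.
Augmenting path W2→J3 (+1); matched 2.
Augmenting path W4→J4 (+1); matched 3.
Augmenting path W3→J1→W1→J2 (+1); matched 4.
No augmenting path remains; maximum matching = 4.
König certificate: {W1, W4, J1, J3} is a vertex cover of size 4 (every listed pair touches it), so no matching can be larger.

4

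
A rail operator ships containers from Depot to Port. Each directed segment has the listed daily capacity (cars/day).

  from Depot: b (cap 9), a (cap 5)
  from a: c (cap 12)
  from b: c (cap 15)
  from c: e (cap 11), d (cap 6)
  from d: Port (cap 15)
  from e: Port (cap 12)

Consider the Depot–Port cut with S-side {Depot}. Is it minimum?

Given cut capacity: 5 + 9 = 14.
Augment Depot→a→c→d→Port: bottleneck 5, flow now 5.
Augment Depot→b→c→d→Port: bottleneck 1, flow now 6.
Augment Depot→b→c→e→Port: bottleneck 8, flow now 14.
No augmenting path remains; maximum flow = 14.
Cut capacity 14 equals the max flow, so it is a minimum cut.

Yes — it is a minimum cut (capacity 14).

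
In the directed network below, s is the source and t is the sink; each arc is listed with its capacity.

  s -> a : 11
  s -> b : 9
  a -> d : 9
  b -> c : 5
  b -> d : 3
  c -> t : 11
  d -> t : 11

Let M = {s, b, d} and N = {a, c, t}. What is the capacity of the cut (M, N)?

Edges leaving {s, b, d}: s→a (11), b→c (5), d→t (11).
Cut capacity = 11 + 5 + 11 = 27.

27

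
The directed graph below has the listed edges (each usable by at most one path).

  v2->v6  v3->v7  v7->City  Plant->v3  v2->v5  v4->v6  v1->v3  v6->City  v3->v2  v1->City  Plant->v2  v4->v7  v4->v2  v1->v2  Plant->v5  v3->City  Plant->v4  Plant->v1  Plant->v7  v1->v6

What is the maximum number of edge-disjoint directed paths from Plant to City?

Assign every edge capacity 1; by Menger, the answer equals the max flow.
Path Plant→v1→City (+1); total 1.
Path Plant→v3→City (+1); total 2.
Path Plant→v7→City (+1); total 3.
Path Plant→v2→v6→City (+1); total 4.
No residual Plant→City path; max flow = 4.
Certifying cut of size 4: {Plant→v1, Plant→v3, v6→City, v7→City}.

4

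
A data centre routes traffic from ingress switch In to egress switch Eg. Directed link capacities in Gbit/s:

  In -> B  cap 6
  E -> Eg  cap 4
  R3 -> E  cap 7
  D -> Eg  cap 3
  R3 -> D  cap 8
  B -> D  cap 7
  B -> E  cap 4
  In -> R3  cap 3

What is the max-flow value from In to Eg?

Augment In→B→D→Eg: bottleneck 3, flow now 3.
Augment In→B→E→Eg: bottleneck 3, flow now 6.
Augment In→R3→E→Eg: bottleneck 1, flow now 7.
No augmenting path remains; maximum flow = 7.
In the residual graph, reachable from In: {In, B, R3, D, E}.
Min-cut edges: D→Eg (3), E→Eg (4); capacity 3 + 4 = 7.
This cut is saturated, so no flow can exceed 7.

7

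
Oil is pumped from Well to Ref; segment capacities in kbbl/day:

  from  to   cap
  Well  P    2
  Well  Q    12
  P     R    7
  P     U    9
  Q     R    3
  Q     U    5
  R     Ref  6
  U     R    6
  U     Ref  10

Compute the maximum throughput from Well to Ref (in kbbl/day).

Augment Well→P→R→Ref: bottleneck 2, flow now 2.
Augment Well→Q→R→Ref: bottleneck 3, flow now 5.
Augment Well→Q→U→Ref: bottleneck 5, flow now 10.
No augmenting path remains; maximum flow = 10.
In the residual graph, reachable from Well: {Well, Q}.
Min-cut edges: Well→P (2), Q→R (3), Q→U (5); capacity 2 + 3 + 5 = 10.
This cut is saturated, so no flow can exceed 10.

10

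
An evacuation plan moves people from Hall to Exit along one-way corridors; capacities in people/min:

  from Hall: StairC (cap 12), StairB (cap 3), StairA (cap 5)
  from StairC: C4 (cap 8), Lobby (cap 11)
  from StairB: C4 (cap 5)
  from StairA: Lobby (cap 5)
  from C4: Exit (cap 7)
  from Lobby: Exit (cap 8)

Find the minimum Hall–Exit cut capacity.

15

Augment Hall→StairC→C4→Exit: bottleneck 7, flow now 7.
Augment Hall→StairC→Lobby→Exit: bottleneck 5, flow now 12.
Augment Hall→StairA→Lobby→Exit: bottleneck 3, flow now 15.
No augmenting path remains; maximum flow = 15.
By max-flow min-cut, the minimum cut capacity equals the max flow.
In the residual graph, reachable from Hall: {Hall, StairC, StairB, StairA, C4, Lobby}.
Min-cut edges: C4→Exit (7), Lobby→Exit (8); capacity 7 + 8 = 15.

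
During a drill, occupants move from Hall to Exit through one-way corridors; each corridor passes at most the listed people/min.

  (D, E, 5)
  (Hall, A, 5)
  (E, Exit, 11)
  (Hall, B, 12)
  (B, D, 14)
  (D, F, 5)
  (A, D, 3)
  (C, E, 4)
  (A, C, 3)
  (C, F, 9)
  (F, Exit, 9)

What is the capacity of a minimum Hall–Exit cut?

13

Augment Hall→A→C→E→Exit: bottleneck 3, flow now 3.
Augment Hall→A→D→E→Exit: bottleneck 2, flow now 5.
Augment Hall→B→D→E→Exit: bottleneck 3, flow now 8.
Augment Hall→B→D→F→Exit: bottleneck 5, flow now 13.
No augmenting path remains; maximum flow = 13.
By max-flow min-cut, the minimum cut capacity equals the max flow.
In the residual graph, reachable from Hall: {Hall, A, B, D}.
Min-cut edges: A→C (3), D→E (5), D→F (5); capacity 3 + 5 + 5 = 13.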